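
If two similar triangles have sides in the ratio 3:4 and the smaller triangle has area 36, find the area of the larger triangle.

Area ratio = (3/4)^2 = 9/16. Area of the larger triangle = 36 * 16/9 = 64.

64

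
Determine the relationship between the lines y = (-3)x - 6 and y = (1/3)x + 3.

Slope of line 1: m1 = -3
Slope of line 2: m2 = 1/3
Two lines are perpendicular when the product of their slopes is -1 (negative reciprocals).
m1 * m2 = (-3) * (1/3) = -1, confirming perpendicularity.

Perpendicular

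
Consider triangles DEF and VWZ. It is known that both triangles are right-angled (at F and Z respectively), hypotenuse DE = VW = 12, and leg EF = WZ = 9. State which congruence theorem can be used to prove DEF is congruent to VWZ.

The given information provides:
both triangles are right-angled (at F and Z respectively), hypotenuse DE = VW = 12, and leg EF = WZ = 9
This matches the HL congruence theorem.
The hypotenuse and one leg of two right triangles are equal (Hypotenuse-Leg).

HL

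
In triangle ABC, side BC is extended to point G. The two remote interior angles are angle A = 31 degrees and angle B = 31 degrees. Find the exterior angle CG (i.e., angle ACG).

The interior angle at C is 180 - 31 - 31 = 118 degrees.
The exterior angle and interior angle at C are supplementary:
Exterior angle = 180 - 118 = 62 degrees.

62 degrees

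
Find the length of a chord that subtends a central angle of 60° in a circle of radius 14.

Chord = 2(14) sin(30°) = 14

14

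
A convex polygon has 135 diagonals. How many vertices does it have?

Using d = n(n - 3)/2, we solve 135 = n(n - 3)/2.
So n(n - 3) = 270.
Testing n = 18: 18 * 15 = 270 = 270. Correct.
The polygon has 18 sides.

18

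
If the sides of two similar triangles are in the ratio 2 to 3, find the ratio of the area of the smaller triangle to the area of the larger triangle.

Area scales with the square of linear dimensions. If every length is multiplied by 2/3, then the area is multiplied by (2/3)^2 = 4/9.
The area ratio is 4:9.

4:9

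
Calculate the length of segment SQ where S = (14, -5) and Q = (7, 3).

d = sqrt((7 - 14)^2 + (3 - -5)^2)
d = sqrt(-7^2 + 8^2)
d = sqrt(49 + 64)
d = sqrt(113)

sqrt(113)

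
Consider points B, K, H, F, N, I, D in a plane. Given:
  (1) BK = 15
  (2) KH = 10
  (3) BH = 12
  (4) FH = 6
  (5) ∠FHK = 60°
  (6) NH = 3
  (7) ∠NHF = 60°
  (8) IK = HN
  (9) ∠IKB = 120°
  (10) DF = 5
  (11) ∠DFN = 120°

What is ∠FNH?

Step 1: By the law of cosines on triangle NHF: NF² = 3² + 6² − 2·3·6·cos(60°) = 27, so NF = 3·√3.
Step 2: By the inverse law of cosines on triangle FNH: cos(∠FNH) = ((3·√3)² + 3² − 6²) / (2·3·√3·3) = 0/31.18 = 0, so ∠FNH = 90°.

Therefore, the measure of angle ∠FNH = 90°.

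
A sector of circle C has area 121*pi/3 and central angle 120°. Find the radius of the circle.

r² = 360 × 121*pi/3 / (π × 120) = 121, so r = 11.

11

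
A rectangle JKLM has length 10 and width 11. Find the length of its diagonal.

Using the Pythagorean theorem:
d² = 10² + 11² = 100 + 121 = 221
d = sqrt(221)

sqrt(221)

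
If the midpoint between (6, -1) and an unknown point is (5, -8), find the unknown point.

Using the midpoint formula: M = ((x1 + x2)/2, (y1 + y2)/2)
We know M = (5, -8) and M = (6, -1)
For x: 5 = (6 + x2)/2, so x2 = 2*5 - 6 = 4
For y: -8 = (-1 + y2)/2, so y2 = 2*-8 - -1 = -15
J = (4, -15)

(4, -15)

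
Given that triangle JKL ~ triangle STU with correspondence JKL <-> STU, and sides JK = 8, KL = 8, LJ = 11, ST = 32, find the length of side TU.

k = 32/8 = 4. TU = 4 * 8 = 32.

32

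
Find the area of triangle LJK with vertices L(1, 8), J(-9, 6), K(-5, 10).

Shoelace: Area = (1/2)|1(6-10) + -9(10-8) + -5(8-6)| = (1/2)(32) = 16

16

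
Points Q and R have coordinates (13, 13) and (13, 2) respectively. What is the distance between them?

The horizontal distance is |13 - 13| = 0 and the vertical distance is |2 - 13| = 11.
By the Pythagorean theorem, d = sqrt(0^2 + 11^2) = sqrt(121) = 11.

11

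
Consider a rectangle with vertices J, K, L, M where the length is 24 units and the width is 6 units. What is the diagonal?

Using the Pythagorean theorem:
d² = 24² + 6² = 576 + 36 = 612
d = sqrt(612) = 6*sqrt(17)

6*sqrt(17)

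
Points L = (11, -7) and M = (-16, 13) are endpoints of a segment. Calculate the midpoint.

M = ((x₁ + x₂)/2, (y₁ + y₂)/2)
= ((11 + -16)/2, (-7 + 13)/2)
= (-5/2, 6/2) = (-5/2, 3)

(-5/2, 3)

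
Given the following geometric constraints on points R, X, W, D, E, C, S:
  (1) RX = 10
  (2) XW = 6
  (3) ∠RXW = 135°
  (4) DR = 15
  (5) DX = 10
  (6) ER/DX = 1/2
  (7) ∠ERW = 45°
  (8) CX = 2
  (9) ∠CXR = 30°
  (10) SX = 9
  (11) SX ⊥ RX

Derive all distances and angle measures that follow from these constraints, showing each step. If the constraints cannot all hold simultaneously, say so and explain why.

The constraints are consistent.

From the given relations:
  ER = 1/2·DX = 1/2·10 = 5

Step 1: From RX = 10, XW = 6, and ∠RXW = 135°, by the law of cosines:
  RW² = RX² + XW² - 2·RX·XW·cos(135°) = 100 + 36 + 84.85 = 220.9
  RW ≈ 14.86

Step 2: From RX = 10, XC = 2, and ∠RXC = 30°, by the law of cosines:
  RC² = RX² + XC² - 2·RX·XC·cos(30°) = 100 + 4 - 34.64 = 69.36
  RC ≈ 8.33

Step 3: From RX = 10, XS = 9, and ∠RXS = 90°, by the law of cosines:
  RS² = RX² + XS² - 2·RX·XS·cos(90°) = 100 + 81 - 0 = 181
  RS = √181

Step 4: From RD = 15, RX = 10, DX = 10, by the inverse law of cosines:
  cos(∠DRX) = (RD² + RX² - DX²) / (2·RD·RX)
  ∠DRX = 41.41°

Step 5: From XD = 10, XR = 10, DR = 15, by the inverse law of cosines:
  cos(∠DXR) = (XD² + XR² - DR²) / (2·XD·XR)
  ∠DXR = 97.18°

Step 6: From DR = 15, DX = 10, RX = 10, by the inverse law of cosines:
  cos(∠RDX) = (DR² + DX² - RX²) / (2·DR·DX)
  ∠RDX = 41.41°

Step 7: From WR = 14.86, RE = 5, and ∠WRE = 45°, by the law of cosines:
  WE² = WR² + RE² - 2·WR·RE·cos(45°) = 220.9 + 25 - 105.1 = 140.8
  WE ≈ 11.86

Step 8: From RC = 8.33, RX = 10, CX = 2, by the inverse law of cosines:
  cos(∠CRX) = (RC² + RX² - CX²) / (2·RC·RX)
  ∠CRX = 6.9°

Step 9: From RS = √181, RX = 10, SX = 9, by the inverse law of cosines:
  cos(∠SRX) = (RS² + RX² - SX²) / (2·RS·RX)
  ∠SRX = 41.99°

Step 10: From RW = 14.86, RX = 10, WX = 6, by the inverse law of cosines:
  cos(∠WRX) = (RW² + RX² - WX²) / (2·RW·RX)
  ∠WRX = 16.59°

Step 11: From WR = 14.86, WX = 6, RX = 10, by the inverse law of cosines:
  cos(∠RWX) = (WR² + WX² - RX²) / (2·WR·WX)
  ∠RWX = 28.41°

Step 12: From CR = 8.33, CX = 2, RX = 10, by the inverse law of cosines:
  cos(∠RCX) = (CR² + CX² - RX²) / (2·CR·CX)
  ∠RCX = 143.1°

Step 13: From SR = √181, SX = 9, RX = 10, by the inverse law of cosines:
  cos(∠RSX) = (SR² + SX² - RX²) / (2·SR·SX)
  ∠RSX = 48.01°

Step 14: From WE = 11.86, WR = 14.86, ER = 5, by the inverse law of cosines:
  cos(∠EWR) = (WE² + WR² - ER²) / (2·WE·WR)
  ∠EWR = 17.34°

Step 15: From ER = 5, EW = 11.86, RW = 14.86, by the inverse law of cosines:
  cos(∠REW) = (ER² + EW² - RW²) / (2·ER·EW)
  ∠REW = 117.66°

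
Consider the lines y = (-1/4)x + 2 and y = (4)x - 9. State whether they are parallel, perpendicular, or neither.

Slope of line 1: m1 = -1/4
Slope of line 2: m2 = 4
Two lines are perpendicular when the product of their slopes is -1 (negative reciprocals).
m1 * m2 = (-1/4) * (4) = -1, confirming perpendicularity.

Perpendicular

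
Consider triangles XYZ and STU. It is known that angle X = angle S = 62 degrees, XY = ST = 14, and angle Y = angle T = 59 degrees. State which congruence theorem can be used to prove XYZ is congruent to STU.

Consider the given information: angle X = angle S = 62 degrees, XY = ST = 14, and angle Y = angle T = 59 degrees
This is not SAS or AAS: SAS requires two sides and the included angle between them. AAS requires two angles and a non-included side.
The correct criterion is ASA. Two pairs of corresponding angles and the included side are equal (Angle-Side-Angle).

ASA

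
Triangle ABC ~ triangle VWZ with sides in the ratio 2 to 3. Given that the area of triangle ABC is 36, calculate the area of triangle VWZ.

For similar figures, the area ratio equals the square of the side ratio.
Side ratio (ABC to VWZ) = 2:3, so area ratio = 2^2:3^2 = 4:9.
If the area of ABC is 36, then the area of VWZ = 36 * (9/4) = 81.

81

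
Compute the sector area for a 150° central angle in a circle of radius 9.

The full circle has area πr² = π(9)² = 81*pi.
The sector covers 150° out of 360°, a fraction of 5/12.
Sector area = 81*pi × 5/12 = 135*pi/4.

135*pi/4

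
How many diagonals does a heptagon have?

Total line segments between 7 vertices = C(7,2) = 21.
Subtract the 7 sides: 21 - 7 = 14 diagonals.

14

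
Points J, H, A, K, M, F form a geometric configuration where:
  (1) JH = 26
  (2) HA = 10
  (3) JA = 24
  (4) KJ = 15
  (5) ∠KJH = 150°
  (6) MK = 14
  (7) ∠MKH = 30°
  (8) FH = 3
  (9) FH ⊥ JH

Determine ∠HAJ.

Step 1: By the inverse law of cosines on triangle HAJ: cos(∠HAJ) = (10² + 24² − 26²) / (2·10·24) = 0/480 = 0, so ∠HAJ = 90°.

Therefore, the measure of angle ∠HAJ = 90°.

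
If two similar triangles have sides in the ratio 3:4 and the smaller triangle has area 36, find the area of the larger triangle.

The ratio of areas of similar triangles = (side ratio)^2.
Side ratio = 3:4, so area ratio = 9:16.
Area of the larger triangle / Area of the smaller triangle = 16/9
Area of the larger triangle = 36 * 16/9 = 64

64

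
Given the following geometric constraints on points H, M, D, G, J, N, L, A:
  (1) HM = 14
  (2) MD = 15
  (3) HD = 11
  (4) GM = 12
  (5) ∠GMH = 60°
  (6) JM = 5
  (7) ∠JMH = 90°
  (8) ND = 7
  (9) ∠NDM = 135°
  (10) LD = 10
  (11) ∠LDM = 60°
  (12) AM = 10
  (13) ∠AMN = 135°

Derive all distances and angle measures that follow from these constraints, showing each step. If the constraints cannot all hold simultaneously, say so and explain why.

The constraints are consistent.

Step 1: From HM = 14, MG = 12, and ∠HMG = 60°, by the law of cosines:
  HG² = HM² + MG² - 2·HM·MG·cos(60°) = 196 + 144 - 168 = 172
  HG = 2·√43

Step 2: From HM = 14, MJ = 5, and ∠HMJ = 90°, by the law of cosines:
  HJ² = HM² + MJ² - 2·HM·MJ·cos(90°) = 196 + 25 - 0 = 221
  HJ ≈ 14.87

Step 3: From MD = 15, DN = 7, and ∠MDN = 135°, by the law of cosines:
  MN² = MD² + DN² - 2·MD·DN·cos(135°) = 225 + 49 + 148.5 = 422.5
  MN ≈ 20.55

Step 4: From MD = 15, DL = 10, and ∠MDL = 60°, by the law of cosines:
  ML² = MD² + DL² - 2·MD·DL·cos(60°) = 225 + 100 - 150 = 175
  ML = 5·√7

Step 5: From HD = 11, HM = 14, DM = 15, by the inverse law of cosines:
  cos(∠DHM) = (HD² + HM² - DM²) / (2·HD·HM)
  ∠DHM = 72.62°

Step 6: From MD = 15, MH = 14, DH = 11, by the inverse law of cosines:
  cos(∠DMH) = (MD² + MH² - DH²) / (2·MD·MH)
  ∠DMH = 44.42°

Step 7: From DH = 11, DM = 15, HM = 14, by the inverse law of cosines:
  cos(∠HDM) = (DH² + DM² - HM²) / (2·DH·DM)
  ∠HDM = 62.96°

Step 8: From NM = 20.55, MA = 10, and ∠NMA = 135°, by the law of cosines:
  NA² = NM² + MA² - 2·NM·MA·cos(135°) = 422.5 + 100 + 290.7 = 813.2
  NA ≈ 28.52

Step 9: From HG = 2·√43, HM = 14, GM = 12, by the inverse law of cosines:
  cos(∠GHM) = (HG² + HM² - GM²) / (2·HG·HM)
  ∠GHM = 52.41°

Step 10: From HJ = 14.87, HM = 14, JM = 5, by the inverse law of cosines:
  cos(∠JHM) = (HJ² + HM² - JM²) / (2·HJ·HM)
  ∠JHM = 19.65°

Step 11: From MD = 15, ML = 5·√7, DL = 10, by the inverse law of cosines:
  cos(∠DML) = (MD² + ML² - DL²) / (2·MD·ML)
  ∠DML = 40.89°

Step 12: From MD = 15, MN = 20.55, DN = 7, by the inverse law of cosines:
  cos(∠DMN) = (MD² + MN² - DN²) / (2·MD·MN)
  ∠DMN = 13.93°

Step 13: From GH = 2·√43, GM = 12, HM = 14, by the inverse law of cosines:
  cos(∠HGM) = (GH² + GM² - HM²) / (2·GH·GM)
  ∠HGM = 67.59°

Step 14: From JH = 14.87, JM = 5, HM = 14, by the inverse law of cosines:
  cos(∠HJM) = (JH² + JM² - HM²) / (2·JH·JM)
  ∠HJM = 70.35°

Step 15: From ND = 7, NM = 20.55, DM = 15, by the inverse law of cosines:
  cos(∠DNM) = (ND² + NM² - DM²) / (2·ND·NM)
  ∠DNM = 31.07°

Step 16: From LD = 10, LM = 5·√7, DM = 15, by the inverse law of cosines:
  cos(∠DLM) = (LD² + LM² - DM²) / (2·LD·LM)
  ∠DLM = 79.11°

Step 17: From NA = 28.52, NM = 20.55, AM = 10, by the inverse law of cosines:
  cos(∠ANM) = (NA² + NM² - AM²) / (2·NA·NM)
  ∠ANM = 14.36°

Step 18: From AM = 10, AN = 28.52, MN = 20.55, by the inverse law of cosines:
  cos(∠MAN) = (AM² + AN² - MN²) / (2·AM·AN)
  ∠MAN = 30.64°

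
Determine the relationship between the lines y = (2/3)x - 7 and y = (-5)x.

Slope of line 1: m1 = 2/3
Slope of line 2: m2 = -5
m1 != m2 and m1*m2 = -10/3 != -1. Neither.

Neither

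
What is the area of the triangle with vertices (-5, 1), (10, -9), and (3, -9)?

The Shoelace formula computes the area from vertex coordinates by summing cross products.
For vertices (-5,1), (10,-9), (3,-9):
Signed sum = -5*-9 - 10*1 + 10*-9 - 3*-9 + 3*1 - -5*-9
= 35 + -63 + -42 = -70
Area = (1/2)|-70| = 35.

35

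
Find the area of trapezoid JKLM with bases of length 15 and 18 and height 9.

Area of a trapezoid = (base1 + base2) * height / 2
Area = (15 + 18) * 9 / 2
Area = 33 * 9 / 2
Area = 297 / 2
Area = 297/2

297/2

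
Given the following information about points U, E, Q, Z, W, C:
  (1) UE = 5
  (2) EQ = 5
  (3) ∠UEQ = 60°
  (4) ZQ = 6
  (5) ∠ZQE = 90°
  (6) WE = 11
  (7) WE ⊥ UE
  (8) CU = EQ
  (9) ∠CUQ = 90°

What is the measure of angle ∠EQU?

Step 1: By the law of cosines on triangle QEU: QU² = 5² + 5² − 2·5·5·cos(60°) = 25, so QU = 5.
Step 2: By the inverse law of cosines on triangle EQU: cos(∠EQU) = (5² + 5² − 5²) / (2·5·5) = 25/50 = 0.5, so ∠EQU = 60°.

Therefore, the measure of angle ∠EQU = 60°.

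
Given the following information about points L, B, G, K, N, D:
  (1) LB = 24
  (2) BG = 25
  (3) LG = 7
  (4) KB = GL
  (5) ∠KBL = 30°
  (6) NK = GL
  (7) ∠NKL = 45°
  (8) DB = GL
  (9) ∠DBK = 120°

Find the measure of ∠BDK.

From the given relations: DB = GL = 7; KB = GL = 7.
Step 1: By the law of cosines on triangle DBK: DK² = 7² + 7² − 2·7·7·cos(120°) = 147, so DK = 7·√3.
Step 2: By the inverse law of cosines on triangle BDK: cos(∠BDK) = (7² + (7·√3)² − 7²) / (2·7·7·√3) = 147/169.74 = 0.866, so ∠BDK = 30°.

Therefore, the measure of angle ∠BDK = 30°.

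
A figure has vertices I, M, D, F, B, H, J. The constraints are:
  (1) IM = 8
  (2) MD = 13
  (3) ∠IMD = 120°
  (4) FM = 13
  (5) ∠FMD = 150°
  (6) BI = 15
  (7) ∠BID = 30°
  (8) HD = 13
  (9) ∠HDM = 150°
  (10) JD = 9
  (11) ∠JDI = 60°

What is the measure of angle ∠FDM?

Step 1: By the law of cosines on triangle DMF: DF² = 13² + 13² − 2·13·13·cos(150°) = 630.72, so DF ≈ 25.11.
Step 2: By the inverse law of cosines on triangle FDM: cos(∠FDM) = (25.11² + 13² − 13²) / (2·25.11·13) = 630.72/652.97 = 0.9659, so ∠FDM = 15°.

Therefore, the measure of angle ∠FDM = 15°.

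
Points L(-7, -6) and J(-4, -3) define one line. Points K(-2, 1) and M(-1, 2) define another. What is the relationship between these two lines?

Slope of line 1: m1 = (-3 - -6)/(-4 - -7) = 3/3 = 1
Slope of line 2: m2 = (2 - 1)/(-1 - -2) = 1/1 = 1
m1 = m2, so the lines are parallel.

Parallel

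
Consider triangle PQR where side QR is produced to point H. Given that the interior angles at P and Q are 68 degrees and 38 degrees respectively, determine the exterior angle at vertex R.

The interior angle at R is 180 - 68 - 38 = 74 degrees.
The exterior angle and interior angle at R are supplementary:
Exterior angle = 180 - 74 = 106 degrees.

106 degrees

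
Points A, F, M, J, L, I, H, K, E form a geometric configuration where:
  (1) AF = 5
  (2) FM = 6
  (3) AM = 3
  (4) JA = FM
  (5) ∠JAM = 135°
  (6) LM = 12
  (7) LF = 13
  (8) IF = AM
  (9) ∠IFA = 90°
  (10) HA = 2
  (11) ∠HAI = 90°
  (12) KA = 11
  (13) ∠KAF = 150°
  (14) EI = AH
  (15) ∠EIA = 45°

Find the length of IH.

From the given relations: IF = AM = 3.
Step 1: By the law of cosines on triangle IFA: IA² = 3² + 5² − 2·3·5·cos(90°) = 34, so IA = √34.
Step 2: By the law of cosines on triangle IAH: IH² = √34² + 2² − 2·√34·2·cos(90°) = 38, so IH = √38.

Therefore, the length of IH = √38.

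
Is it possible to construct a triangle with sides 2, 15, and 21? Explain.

Check the triangle inequality: 2 + 15 = 17 ≤ 21.
Since the sum of two sides does not exceed the third, no triangle can be formed.

No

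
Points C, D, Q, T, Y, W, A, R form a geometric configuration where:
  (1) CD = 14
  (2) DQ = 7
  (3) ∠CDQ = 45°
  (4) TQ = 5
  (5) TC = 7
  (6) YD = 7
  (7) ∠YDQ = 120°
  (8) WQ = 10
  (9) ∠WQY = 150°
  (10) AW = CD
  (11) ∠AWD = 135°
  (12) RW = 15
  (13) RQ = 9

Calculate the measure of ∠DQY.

Step 1: By the law of cosines on triangle QDY: QY² = 7² + 7² − 2·7·7·cos(120°) = 147, so QY = 7·√3.
Step 2: By the inverse law of cosines on triangle DQY: cos(∠DQY) = (7² + (7·√3)² − 7²) / (2·7·7·√3) = 147/169.74 = 0.866, so ∠DQY = 30°.

Therefore, the measure of angle ∠DQY = 30°.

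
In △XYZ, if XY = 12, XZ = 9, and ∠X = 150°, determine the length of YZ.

By the law of cosines: YZ^2 = XY^2 + XZ^2 - 2*XY*XZ*cos(X)
YZ^2 = 12^2 + 9^2 - 2*12*9*cos(150°)
YZ^2 = 144 + 81 - 216*(-sqrt(3)/2)
YZ^2 = 108*sqrt(3) + 225
YZ = 3*sqrt(12*sqrt(3) + 25)

3*sqrt(12*sqrt(3) + 25)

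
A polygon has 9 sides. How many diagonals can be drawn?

Total line segments between 9 vertices = C(9,2) = 36.
Subtract the 9 sides: 36 - 9 = 27 diagonals.

27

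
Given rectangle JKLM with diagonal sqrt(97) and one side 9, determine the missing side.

b = sqrt(d^2 - a^2) = sqrt(97 - 81) = sqrt(16) = 4

4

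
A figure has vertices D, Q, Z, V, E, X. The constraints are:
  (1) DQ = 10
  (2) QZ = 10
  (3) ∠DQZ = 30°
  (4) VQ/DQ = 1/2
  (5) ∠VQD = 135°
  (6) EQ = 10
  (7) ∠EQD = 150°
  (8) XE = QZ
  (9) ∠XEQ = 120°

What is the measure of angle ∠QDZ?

Step 1: By the law of cosines on triangle DQZ: DZ² = 10² + 10² − 2·10·10·cos(30°) = 26.79, so DZ ≈ 5.18.
Step 2: By the inverse law of cosines on triangle QDZ: cos(∠QDZ) = (10² + 5.18² − 10²) / (2·10·5.18) = 26.79/103.53 = 0.2588, so ∠QDZ = 75°.

Therefore, the measure of angle ∠QDZ = 75°.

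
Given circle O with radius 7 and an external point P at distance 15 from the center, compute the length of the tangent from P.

tangent = √(d² - r²) = √(15² - 7²) = √(225 - 49) = √176 = 4*sqrt(11)

4*sqrt(11)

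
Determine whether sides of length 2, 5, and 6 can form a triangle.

For three segments to close into a triangle, no single side can be as long as the other two combined.
The longest side is 6, and 2 + 5 = 7 > 6.
A triangle can be formed.

Yes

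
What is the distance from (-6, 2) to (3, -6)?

d = sqrt((9)^2 + (-8)^2) = sqrt(145)

sqrt(145)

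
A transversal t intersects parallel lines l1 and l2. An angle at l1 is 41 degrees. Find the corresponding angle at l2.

Corresponding angles are equal: 41 degrees.

41 degrees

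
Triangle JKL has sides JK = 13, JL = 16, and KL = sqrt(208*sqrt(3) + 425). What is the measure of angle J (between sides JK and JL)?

When all three sides of a triangle are known, the law of cosines can be rearranged to find any angle.
cos(C) = (a² + b² - c²) / (2ab) gives cos(J) = -sqrt(3)/2.
Taking the inverse cosine: J = 150°.

150°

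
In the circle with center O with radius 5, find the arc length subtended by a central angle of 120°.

Arc length = 2π(5)(1/3) = 10*pi/3

10*pi/3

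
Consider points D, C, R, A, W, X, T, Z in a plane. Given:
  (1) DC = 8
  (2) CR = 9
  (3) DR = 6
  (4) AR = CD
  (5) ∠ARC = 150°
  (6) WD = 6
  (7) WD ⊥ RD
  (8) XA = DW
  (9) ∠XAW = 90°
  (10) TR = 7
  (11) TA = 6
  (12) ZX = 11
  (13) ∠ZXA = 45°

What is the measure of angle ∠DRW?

Step 1: By the law of cosines on triangle RDW: RW² = 6² + 6² − 2·6·6·cos(90°) = 72, so RW = 6·√2.
Step 2: By the inverse law of cosines on triangle DRW: cos(∠DRW) = (6² + (6·√2)² − 6²) / (2·6·6·√2) = 72/101.82 = 0.7071, so ∠DRW = 45°.

Therefore, the measure of angle ∠DRW = 45°.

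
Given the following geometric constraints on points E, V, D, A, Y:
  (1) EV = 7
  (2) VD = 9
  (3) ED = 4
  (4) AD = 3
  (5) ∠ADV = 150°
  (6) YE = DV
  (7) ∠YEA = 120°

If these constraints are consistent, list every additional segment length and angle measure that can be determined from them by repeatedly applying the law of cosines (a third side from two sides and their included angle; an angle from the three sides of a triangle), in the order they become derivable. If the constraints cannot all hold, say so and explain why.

The constraints are consistent. Derivable facts, in order:
After 1 step:
- VA ≈ 11.69
- ∠DEV = 106.6°
- ∠DVE = 25.21°
- ∠EDV = 48.19°
After 2 steps:
- ∠AVD = 7.37°
- ∠DAV = 22.63°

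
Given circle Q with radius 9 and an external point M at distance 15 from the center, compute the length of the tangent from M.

Let T be the point of tangency. Then QT ⊥ MT (radius ⊥ tangent).
In right triangle QTM: QM² = QT² + MT²
15² = 9² + MT²
MT² = 144, MT = 12

12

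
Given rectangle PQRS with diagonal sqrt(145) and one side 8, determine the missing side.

b = sqrt(d^2 - a^2) = sqrt(145 - 64) = sqrt(81) = 9

9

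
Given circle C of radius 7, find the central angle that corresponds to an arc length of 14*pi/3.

Arc length L = 2πr × θ/360, so θ = 360L / (2πr).
θ = 360 × 14*pi/3 / (2π × 7)
θ = 120°
θ = 120°

120°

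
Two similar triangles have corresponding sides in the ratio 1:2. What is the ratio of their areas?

The ratio of areas of similar triangles equals the square of the side ratio.
Side ratio = 1:2
Area ratio = (1/2)^2 = 1/4 = 1:4

1:4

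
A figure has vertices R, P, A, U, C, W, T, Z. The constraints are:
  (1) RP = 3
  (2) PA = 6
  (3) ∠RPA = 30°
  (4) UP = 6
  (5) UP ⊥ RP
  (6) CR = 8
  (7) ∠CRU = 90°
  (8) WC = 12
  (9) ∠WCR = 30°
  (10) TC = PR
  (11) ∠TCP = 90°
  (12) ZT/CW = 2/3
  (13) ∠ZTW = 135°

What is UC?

Step 1: By the law of cosines on triangle UPR: UR² = 6² + 3² − 2·6·3·cos(90°) = 45, so UR = 3·√5.
Step 2: By the law of cosines on triangle URC: UC² = (3·√5)² + 8² − 2·3·√5·8·cos(90°) = 109, so UC = √109.

Therefore, the length of UC = √109.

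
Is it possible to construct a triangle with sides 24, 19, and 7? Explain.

Sort the sides: 7, 19, 24.
It suffices to check that the sum of the two smallest exceeds the largest:
7 + 19 = 26 > 24. ✓
Yes, a valid triangle can be formed.

Yes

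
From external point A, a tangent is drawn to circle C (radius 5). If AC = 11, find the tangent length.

The tangent, radius, and line from the external point to the center form a right triangle.
The right angle is where the tangent meets the radius.
By the Pythagorean theorem: tangent² + 5² = 11²
tangent² = 121 - 25 = 96
tangent = 4*sqrt(6)

4*sqrt(6)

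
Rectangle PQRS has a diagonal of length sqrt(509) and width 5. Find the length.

Using the Pythagorean theorem: d^2 = a^2 + b^2
b^2 = d^2 - a^2
b^2 = 509 - 25
b^2 = 484
b = sqrt(484) = 22

22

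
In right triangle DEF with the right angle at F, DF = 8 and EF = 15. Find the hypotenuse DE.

DE = sqrt(8^2 + 15^2) = sqrt(289) = 17

17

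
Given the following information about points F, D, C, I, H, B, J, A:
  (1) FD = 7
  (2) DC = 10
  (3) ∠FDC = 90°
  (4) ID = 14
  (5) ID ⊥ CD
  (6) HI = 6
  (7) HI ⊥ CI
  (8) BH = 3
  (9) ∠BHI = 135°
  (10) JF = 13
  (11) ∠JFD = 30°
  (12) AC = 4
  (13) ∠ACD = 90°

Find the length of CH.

Step 1: By the law of cosines on triangle CDI: CI² = 10² + 14² − 2·10·14·cos(90°) = 296, so CI = 2·√74.
Step 2: By the law of cosines on triangle CIH: CH² = (2·√74)² + 6² − 2·2·√74·6·cos(90°) = 332, so CH = 2·√83.

Therefore, the length of CH = 2·√83.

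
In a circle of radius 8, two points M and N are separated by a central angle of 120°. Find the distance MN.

Chord = 2(8) sin(60°) = 8*sqrt(3)

8*sqrt(3)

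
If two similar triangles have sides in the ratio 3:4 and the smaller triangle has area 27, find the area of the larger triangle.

Area ratio = (3/4)^2 = 9/16. Area of the larger triangle = 27 * 16/9 = 48.

48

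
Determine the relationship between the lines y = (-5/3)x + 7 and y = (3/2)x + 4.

Slope of line 1: m1 = -5/3
Slope of line 2: m2 = 3/2
For parallel lines we need equal slopes: -5/3 != 3/2.
For perpendicular lines we need m1*m2 = -1: (-5/3)(3/2) = -5/2 != -1.
Since neither condition holds, the lines are neither parallel nor perpendicular.

Neither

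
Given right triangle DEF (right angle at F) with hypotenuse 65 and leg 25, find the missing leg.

EF = sqrt(65^2 - 25^2) = sqrt(3600) = 60

60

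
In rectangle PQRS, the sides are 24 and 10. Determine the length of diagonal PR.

Using the Pythagorean theorem:
d² = 24² + 10² = 576 + 100 = 676
d = sqrt(676) = 26

26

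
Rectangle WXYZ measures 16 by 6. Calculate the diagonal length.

A rectangle's diagonal splits it into two right triangles, with the diagonal as the hypotenuse.
By the Pythagorean theorem, d^2 = 16^2 + 6^2 = 292.
Therefore d = sqrt(292) = 2*sqrt(73).

2*sqrt(73)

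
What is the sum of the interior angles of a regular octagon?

The sum of interior angles of an n-sided polygon is (n - 2) * 180.
For n = 8: (8 - 2) * 180 = 6 * 180 = 1080 degrees.

1080 degrees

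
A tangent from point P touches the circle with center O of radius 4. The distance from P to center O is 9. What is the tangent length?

The tangent, radius, and line from the external point to the center form a right triangle.
The right angle is where the tangent meets the radius.
By the Pythagorean theorem: tangent² + 4² = 9²
tangent² = 81 - 16 = 65
tangent = sqrt(65)

sqrt(65)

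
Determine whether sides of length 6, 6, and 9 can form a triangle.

Check all three triangle inequalities:
6 + 6 = 12 > 9 ✓
6 + 9 = 15 > 6 ✓
6 + 9 = 15 > 6 ✓
All conditions hold, so these sides form a valid triangle.

Yes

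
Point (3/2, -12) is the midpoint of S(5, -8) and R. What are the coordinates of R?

Using the midpoint formula: M = ((x1 + x2)/2, (y1 + y2)/2)
We know M = (3/2, -12) and S = (5, -8)
For x: 3/2 = (5 + x2)/2, so x2 = 2*3/2 - 5 = -2
For y: -12 = (-8 + y2)/2, so y2 = 2*-12 - -8 = -16
R = (-2, -16)

(-2, -16)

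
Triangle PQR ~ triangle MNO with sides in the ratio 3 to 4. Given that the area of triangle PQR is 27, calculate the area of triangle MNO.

For similar figures, the area ratio equals the square of the side ratio.
Side ratio (PQR to MNO) = 3:4, so area ratio = 3^2:4^2 = 9:16.
If the area of PQR is 27, then the area of MNO = 27 * (16/9) = 48.

48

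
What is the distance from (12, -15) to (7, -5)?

d = sqrt((-5)^2 + (10)^2) = sqrt(125) = 5*sqrt(5)

5*sqrt(5)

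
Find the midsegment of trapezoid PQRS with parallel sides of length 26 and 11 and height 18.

The midsegment (median) of a trapezoid connects the midpoints of the non-parallel sides.
Its length is the average of the two bases: (26 + 11) / 2 = 37/2.

37/2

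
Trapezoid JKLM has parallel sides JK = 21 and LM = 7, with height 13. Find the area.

A trapezoid's area equals the midsegment times the height.
The midsegment is (21 + 7) / 2 = 14.
Area = 14 * 13 = 182.

182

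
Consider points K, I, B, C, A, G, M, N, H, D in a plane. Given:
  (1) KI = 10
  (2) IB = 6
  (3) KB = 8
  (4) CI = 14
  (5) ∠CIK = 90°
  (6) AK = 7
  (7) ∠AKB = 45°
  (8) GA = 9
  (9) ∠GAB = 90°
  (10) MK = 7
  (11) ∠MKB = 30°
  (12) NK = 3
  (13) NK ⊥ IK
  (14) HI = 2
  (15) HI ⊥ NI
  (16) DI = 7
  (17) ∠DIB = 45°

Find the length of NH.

Step 1: By the law of cosines on triangle NKI: NI² = 3² + 10² − 2·3·10·cos(90°) = 109, so NI = √109.
Step 2: By the law of cosines on triangle NIH: NH² = √109² + 2² − 2·√109·2·cos(90°) = 113, so NH = √113.

Therefore, the length of NH = √113.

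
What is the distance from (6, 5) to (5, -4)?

d = sqrt((5 - 6)^2 + (-4 - 5)^2)
d = sqrt(-1^2 + -9^2)
d = sqrt(1 + 81)
d = sqrt(82)

sqrt(82)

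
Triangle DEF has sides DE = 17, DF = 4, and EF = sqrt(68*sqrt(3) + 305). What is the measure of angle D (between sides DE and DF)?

cos(D) = (17² + 4² - (sqrt(68*sqrt(3) + 305))²) / (2 × 17 × 4) = -sqrt(3)/2, so D = arccos(-sqrt(3)/2) = 150°.

150°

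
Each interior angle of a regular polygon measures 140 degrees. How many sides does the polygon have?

The exterior angle is the supplement of the interior angle: 180 - 140 = 40 degrees.
Since the exterior angles of any convex polygon sum to 360 degrees, the number of sides is 360 / 40 = 9.

9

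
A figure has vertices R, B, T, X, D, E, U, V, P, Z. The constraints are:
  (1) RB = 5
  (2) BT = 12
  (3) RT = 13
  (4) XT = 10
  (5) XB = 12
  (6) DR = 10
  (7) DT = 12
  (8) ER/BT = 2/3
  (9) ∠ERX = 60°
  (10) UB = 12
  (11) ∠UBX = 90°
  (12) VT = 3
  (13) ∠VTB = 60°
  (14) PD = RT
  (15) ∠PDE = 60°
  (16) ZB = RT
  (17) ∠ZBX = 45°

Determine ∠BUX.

Step 1: By the law of cosines on triangle UBX: UX² = 12² + 12² − 2·12·12·cos(90°) = 288, so UX = 12·√2.
Step 2: By the inverse law of cosines on triangle BUX: cos(∠BUX) = (12² + (12·√2)² − 12²) / (2·12·12·√2) = 288/407.29 = 0.7071, so ∠BUX = 45°.

Therefore, the measure of angle ∠BUX = 45°.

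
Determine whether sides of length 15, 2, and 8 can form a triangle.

The longest side is 15. The other two sides sum to 2 + 8 = 10.
Since 10 ≤ 15, the two shorter sides cannot reach around to close the triangle.

No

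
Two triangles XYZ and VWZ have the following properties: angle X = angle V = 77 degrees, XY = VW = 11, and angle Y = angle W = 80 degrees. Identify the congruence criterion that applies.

Consider the given information: angle X = angle V = 77 degrees, XY = VW = 11, and angle Y = angle W = 80 degrees
This is not AAS or HL: AAS requires two angles and a non-included side. HL only applies to right triangles with matching hypotenuse and leg.
The correct criterion is ASA. Two pairs of corresponding angles and the included side are equal (Angle-Side-Angle).

ASA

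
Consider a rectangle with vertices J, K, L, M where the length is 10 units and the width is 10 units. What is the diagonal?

Using the Pythagorean theorem:
d² = 10² + 10² = 100 + 100 = 200
d = sqrt(200) = 10*sqrt(2)

10*sqrt(2)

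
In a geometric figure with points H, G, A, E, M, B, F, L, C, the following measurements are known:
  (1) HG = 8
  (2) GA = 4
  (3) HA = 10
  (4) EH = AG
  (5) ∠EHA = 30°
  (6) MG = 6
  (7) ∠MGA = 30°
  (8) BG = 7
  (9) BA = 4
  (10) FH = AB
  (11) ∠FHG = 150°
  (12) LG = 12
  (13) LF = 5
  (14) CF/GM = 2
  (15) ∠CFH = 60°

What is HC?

From the given relations: FH = AB = 4; CF = 2·GM = 2·6 = 12.
Step 1: By the law of cosines on triangle HFC: HC² = 4² + 12² − 2·4·12·cos(60°) = 112, so HC = 4·√7.

Therefore, the length of HC = 4·√7.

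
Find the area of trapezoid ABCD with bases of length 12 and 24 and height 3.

Area of a trapezoid = (base1 + base2) * height / 2
Area = (12 + 24) * 3 / 2
Area = 36 * 3 / 2
Area = 108 / 2
Area = 54

54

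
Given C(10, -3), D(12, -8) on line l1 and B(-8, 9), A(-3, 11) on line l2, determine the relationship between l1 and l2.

Slope of line 1: m1 = (-8 - -3)/(12 - 10) = -5/2 = -5/2
Slope of line 2: m2 = (11 - 9)/(-3 - -8) = 2/5 = 2/5
m1 * m2 = -1, so perpendicular.

Perpendicular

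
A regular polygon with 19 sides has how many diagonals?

Each of the 19 vertices connects to 16 non-adjacent vertices via diagonals.
Total connections = 19 × 16 = 304, but each diagonal is counted twice.
Number of diagonals = 304 / 2 = 152.

152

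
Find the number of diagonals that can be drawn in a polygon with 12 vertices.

Each of the 12 vertices connects to 9 non-adjacent vertices via diagonals.
Total connections = 12 × 9 = 108, but each diagonal is counted twice.
Number of diagonals = 108 / 2 = 54.

54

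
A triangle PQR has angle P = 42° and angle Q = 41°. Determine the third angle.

Let angle R = x. Then 42 + 41 + x = 180.
x = 180 - 83 = 97 degrees.

97 degrees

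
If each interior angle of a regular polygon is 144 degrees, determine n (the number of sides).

Each interior angle of a regular n-gon is (n - 2) * 180 / n.
Setting this equal to 144:
(n - 2) * 180 / n = 144
Each exterior angle = 180 - 144 = 36 degrees.
Since exterior angles sum to 360: n = 360 / 36 = 10.

10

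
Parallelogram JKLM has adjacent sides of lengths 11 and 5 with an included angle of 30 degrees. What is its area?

Area = 11 * 5 * sin(30°) = 55 * 1/2 = 55/2

55/2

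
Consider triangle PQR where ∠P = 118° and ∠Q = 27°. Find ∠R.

By the triangle angle sum property, the three interior angles of any triangle add up to 180°.
We know angle P = 118° and angle Q = 27°, so their sum is 145°.
Therefore angle R = 180° - 145° = 35°.

35 degrees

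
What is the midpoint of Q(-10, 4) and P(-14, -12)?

M = ((x₁ + x₂)/2, (y₁ + y₂)/2)
= ((-10 + -14)/2, (4 + -12)/2)
= (-24/2, -8/2) = (-12, -4)

(-12, -4)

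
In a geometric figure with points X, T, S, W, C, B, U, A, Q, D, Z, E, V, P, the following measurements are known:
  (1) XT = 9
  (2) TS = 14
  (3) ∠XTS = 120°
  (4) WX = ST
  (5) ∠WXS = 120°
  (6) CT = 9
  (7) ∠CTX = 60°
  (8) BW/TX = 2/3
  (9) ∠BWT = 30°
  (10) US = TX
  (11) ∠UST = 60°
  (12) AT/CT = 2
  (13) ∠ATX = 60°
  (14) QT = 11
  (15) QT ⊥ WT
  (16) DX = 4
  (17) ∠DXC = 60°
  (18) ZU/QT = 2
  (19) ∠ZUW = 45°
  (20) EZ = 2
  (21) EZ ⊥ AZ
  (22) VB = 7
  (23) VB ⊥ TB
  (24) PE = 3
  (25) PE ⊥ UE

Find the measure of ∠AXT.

From the given relations: AT = 2·CT = 2·9 = 18.
Step 1: By the law of cosines on triangle XTA: XA² = 9² + 18² − 2·9·18·cos(60°) = 243, so XA = 9·√3.
Step 2: By the inverse law of cosines on triangle AXT: cos(∠AXT) = ((9·√3)² + 9² − 18²) / (2·9·√3·9) = 0/280.59 = 0, so ∠AXT = 90°.

Therefore, the measure of angle ∠AXT = 90°.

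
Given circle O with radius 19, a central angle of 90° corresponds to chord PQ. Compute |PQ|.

Drop a perpendicular from the center to the chord, bisecting both the chord and the central angle.
Each half-chord = r sin(θ/2) = 19 sin(45°).
The full chord = 2 × 19 × sin(45°) = 19*sqrt(2).

19*sqrt(2)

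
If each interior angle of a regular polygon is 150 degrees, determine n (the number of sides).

The exterior angle is the supplement of the interior angle: 180 - 150 = 30 degrees.
Since the exterior angles of any convex polygon sum to 360 degrees, the number of sides is 360 / 30 = 12.

12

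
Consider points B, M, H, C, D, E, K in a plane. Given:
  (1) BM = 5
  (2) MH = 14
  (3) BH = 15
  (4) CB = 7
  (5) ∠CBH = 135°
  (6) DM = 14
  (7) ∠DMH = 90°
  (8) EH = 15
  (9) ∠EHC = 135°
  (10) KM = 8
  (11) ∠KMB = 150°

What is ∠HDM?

Step 1: By the law of cosines on triangle DMH: DH² = 14² + 14² − 2·14·14·cos(90°) = 392, so DH = 14·√2.
Step 2: By the inverse law of cosines on triangle HDM: cos(∠HDM) = ((14·√2)² + 14² − 14²) / (2·14·√2·14) = 392/554.37 = 0.7071, so ∠HDM = 45°.

Therefore, the measure of angle ∠HDM = 45°.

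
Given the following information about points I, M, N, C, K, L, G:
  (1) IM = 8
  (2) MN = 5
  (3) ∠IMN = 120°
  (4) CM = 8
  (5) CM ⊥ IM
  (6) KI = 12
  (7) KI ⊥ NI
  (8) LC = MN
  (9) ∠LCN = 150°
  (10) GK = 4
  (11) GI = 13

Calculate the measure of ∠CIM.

Step 1: By the law of cosines on triangle IMC: IC² = 8² + 8² − 2·8·8·cos(90°) = 128, so IC = 8·√2.
Step 2: By the inverse law of cosines on triangle CIM: cos(∠CIM) = ((8·√2)² + 8² − 8²) / (2·8·√2·8) = 128/181.02 = 0.7071, so ∠CIM = 45°.

Therefore, the measure of angle ∠CIM = 45°.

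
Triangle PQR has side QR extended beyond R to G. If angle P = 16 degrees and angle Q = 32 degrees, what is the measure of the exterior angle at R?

Exterior angle = 16 + 32 = 48 degrees (exterior angle theorem).

48 degrees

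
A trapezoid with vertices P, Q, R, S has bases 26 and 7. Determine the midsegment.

The midsegment of a trapezoid = (base1 + base2) / 2
midsegment = (26 + 7) / 2
midsegment = 33 / 2
midsegment = 33/2

33/2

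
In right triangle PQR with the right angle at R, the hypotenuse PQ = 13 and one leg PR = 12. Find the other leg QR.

QR = sqrt(13^2 - 12^2) = sqrt(25) = 5

5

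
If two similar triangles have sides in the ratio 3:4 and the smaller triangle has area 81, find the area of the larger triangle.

The ratio of areas of similar triangles = (side ratio)^2.
Side ratio = 3:4, so area ratio = 9:16.
Area of the larger triangle / Area of the smaller triangle = 16/9
Area of the larger triangle = 81 * 16/9 = 144

144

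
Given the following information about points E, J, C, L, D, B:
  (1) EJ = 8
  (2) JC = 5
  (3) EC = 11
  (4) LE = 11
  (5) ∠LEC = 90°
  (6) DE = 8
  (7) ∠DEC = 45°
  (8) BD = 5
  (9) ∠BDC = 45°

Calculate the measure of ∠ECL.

Step 1: By the law of cosines on triangle CEL: CL² = 11² + 11² − 2·11·11·cos(90°) = 242, so CL = 11·√2.
Step 2: By the inverse law of cosines on triangle ECL: cos(∠ECL) = (11² + (11·√2)² − 11²) / (2·11·11·√2) = 242/342.24 = 0.7071, so ∠ECL = 45°.

Therefore, the measure of angle ∠ECL = 45°.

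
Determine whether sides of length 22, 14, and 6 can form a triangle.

Check the triangle inequality: 14 + 6 = 20 ≤ 22.
Since the sum of two sides does not exceed the third, no triangle can be formed.

No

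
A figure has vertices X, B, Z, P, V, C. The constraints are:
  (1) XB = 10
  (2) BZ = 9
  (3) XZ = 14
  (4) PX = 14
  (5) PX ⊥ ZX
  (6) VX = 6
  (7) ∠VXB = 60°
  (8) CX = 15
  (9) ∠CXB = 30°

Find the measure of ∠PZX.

Step 1: By the law of cosines on triangle ZXP: ZP² = 14² + 14² − 2·14·14·cos(90°) = 392, so ZP = 14·√2.
Step 2: By the inverse law of cosines on triangle PZX: cos(∠PZX) = ((14·√2)² + 14² − 14²) / (2·14·√2·14) = 392/554.37 = 0.7071, so ∠PZX = 45°.

Therefore, the measure of angle ∠PZX = 45°.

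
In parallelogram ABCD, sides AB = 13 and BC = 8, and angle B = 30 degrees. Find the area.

Area = 13 * 8 * sin(30°) = 104 * 1/2 = 52

52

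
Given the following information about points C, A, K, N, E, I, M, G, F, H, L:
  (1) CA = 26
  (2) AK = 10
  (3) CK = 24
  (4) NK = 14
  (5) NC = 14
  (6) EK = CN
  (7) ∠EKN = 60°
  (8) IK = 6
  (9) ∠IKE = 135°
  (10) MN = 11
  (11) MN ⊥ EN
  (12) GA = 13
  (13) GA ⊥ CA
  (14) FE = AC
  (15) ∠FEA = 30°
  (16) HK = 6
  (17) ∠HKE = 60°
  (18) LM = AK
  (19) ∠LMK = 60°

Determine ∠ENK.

From the given relations: EK = CN = 14.
Step 1: By the law of cosines on triangle NKE: NE² = 14² + 14² − 2·14·14·cos(60°) = 196, so NE = 14.
Step 2: By the inverse law of cosines on triangle ENK: cos(∠ENK) = (14² + 14² − 14²) / (2·14·14) = 196/392 = 0.5, so ∠ENK = 60°.

Therefore, the measure of angle ∠ENK = 60°.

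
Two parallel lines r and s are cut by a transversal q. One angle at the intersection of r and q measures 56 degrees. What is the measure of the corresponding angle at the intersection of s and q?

Corresponding angles formed by parallel lines and a transversal are equal.
The given angle is 56 degrees.
The corresponding angle = 56 degrees.

56 degrees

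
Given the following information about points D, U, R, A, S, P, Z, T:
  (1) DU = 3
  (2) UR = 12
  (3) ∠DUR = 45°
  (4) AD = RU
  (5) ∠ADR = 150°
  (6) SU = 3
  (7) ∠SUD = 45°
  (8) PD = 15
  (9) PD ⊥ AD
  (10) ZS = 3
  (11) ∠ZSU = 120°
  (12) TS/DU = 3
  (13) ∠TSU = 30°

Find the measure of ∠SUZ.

Step 1: By the law of cosines on triangle USZ: UZ² = 3² + 3² − 2·3·3·cos(120°) = 27, so UZ = 3·√3.
Step 2: By the inverse law of cosines on triangle SUZ: cos(∠SUZ) = (3² + (3·√3)² − 3²) / (2·3·3·√3) = 27/31.18 = 0.866, so ∠SUZ = 30°.

Therefore, the measure of angle ∠SUZ = 30°.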